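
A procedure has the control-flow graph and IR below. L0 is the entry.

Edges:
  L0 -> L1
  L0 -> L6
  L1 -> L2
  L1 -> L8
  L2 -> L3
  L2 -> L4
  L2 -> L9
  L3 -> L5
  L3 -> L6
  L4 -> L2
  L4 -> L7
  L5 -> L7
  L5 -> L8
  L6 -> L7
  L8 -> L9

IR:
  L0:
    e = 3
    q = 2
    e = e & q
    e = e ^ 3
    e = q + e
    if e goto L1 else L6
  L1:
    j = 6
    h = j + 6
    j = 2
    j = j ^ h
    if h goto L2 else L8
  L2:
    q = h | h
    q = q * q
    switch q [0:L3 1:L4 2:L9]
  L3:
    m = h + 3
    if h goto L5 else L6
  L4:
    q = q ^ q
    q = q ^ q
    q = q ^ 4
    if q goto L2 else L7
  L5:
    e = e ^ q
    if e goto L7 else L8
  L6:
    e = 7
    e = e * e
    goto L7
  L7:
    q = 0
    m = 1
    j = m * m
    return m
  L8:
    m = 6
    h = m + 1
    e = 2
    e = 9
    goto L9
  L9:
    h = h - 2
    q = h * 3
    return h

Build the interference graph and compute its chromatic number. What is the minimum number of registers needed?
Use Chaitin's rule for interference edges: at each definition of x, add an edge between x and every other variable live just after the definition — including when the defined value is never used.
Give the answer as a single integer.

Answer: 4

Derivation:
def/use:
  L0: {e,q} / ∅
  L1: {h,j} / ∅
  L2: {q} / {h}
  L3: {m} / {h}
  L4: {q} / {q}
  L5: {e} / {e,q}
  L6: {e} / ∅
  L7: {j,m,q} / ∅
  L8: {e,h,m} / ∅
  L9: {h,q} / {h}

Backward fixpoint:
  L0: in=∅ out={e}
  L1: in={e} out={e,h}
  L2: in={e,h} out={e,h,q}
  L3: in={e,h,q} out={e,q}
  L4: in={e,h,q} out={e,h}
  L5: in={e,q} out=∅
  L6: in=∅ out=∅
  L7: in=∅ out=∅
  L8: in=∅ out={h}
  L9: in={h} out=∅

Interference:
  e — {h,j,m,q}
  h — {e,j,m,q}
  j — {e,h,m}
  m — {e,h,j,q}
  q — {e,h,m}

Colouring:
  lower bound: {e,h,j,m} mutually conflict ⇒ χ ≥ 4
  assign e→R0 h→R1 j→R3 m→R2 q→R3 — no edge inside a register ⇒ χ ≤ 4
  χ = 4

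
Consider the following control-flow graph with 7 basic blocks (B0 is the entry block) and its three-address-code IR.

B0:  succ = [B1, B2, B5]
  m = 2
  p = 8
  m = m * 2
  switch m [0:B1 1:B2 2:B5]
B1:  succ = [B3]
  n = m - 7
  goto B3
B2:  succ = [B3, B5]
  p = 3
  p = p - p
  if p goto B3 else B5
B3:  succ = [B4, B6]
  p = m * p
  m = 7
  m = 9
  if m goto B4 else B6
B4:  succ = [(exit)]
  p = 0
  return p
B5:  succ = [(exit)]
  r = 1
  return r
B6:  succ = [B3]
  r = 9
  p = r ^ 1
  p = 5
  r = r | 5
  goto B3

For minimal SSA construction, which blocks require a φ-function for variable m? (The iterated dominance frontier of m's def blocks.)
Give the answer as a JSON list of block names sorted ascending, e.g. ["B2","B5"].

idom tree: B1←B0 B2←B0 B3←B0 B4←B3 B5←B0 B6←B3
Join-block Dom:
  B3: preds {B1,B2,B6}: {B0,B1} ∩ {B0,B2} ∩ {B0,B3,B6} = {B0}; idom=B0
  B5: preds {B0,B2}: {B0} ∩ {B0,B2} = {B0}; idom=B0

Frontier:
  B3←B1: walk B1 to B0
  B3←B2: walk B2 to B0
  B3←B6: walk B6→B3 to B0
  B5←B0: walk · to B0
  B5←B2: walk B2 to B0
  B0 → ∅
  B1 → {B3}
  B2 → {B3,B5}
  B3 → {B3}
  B4 → ∅
  B5 → ∅
  B6 → {B3}

φ for m: defs {B0,B3}
  DF⁺ = {B3}

Answer: ["B3"]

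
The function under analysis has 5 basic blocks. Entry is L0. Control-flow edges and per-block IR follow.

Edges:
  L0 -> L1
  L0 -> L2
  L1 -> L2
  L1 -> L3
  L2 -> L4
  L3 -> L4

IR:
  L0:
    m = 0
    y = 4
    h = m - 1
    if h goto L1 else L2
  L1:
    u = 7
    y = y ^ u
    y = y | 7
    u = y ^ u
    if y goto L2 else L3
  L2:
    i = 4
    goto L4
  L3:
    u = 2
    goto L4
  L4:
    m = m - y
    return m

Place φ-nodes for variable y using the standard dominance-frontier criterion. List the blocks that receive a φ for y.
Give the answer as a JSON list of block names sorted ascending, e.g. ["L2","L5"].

Answer: ["L2", "L4"]

Analysis:
idom tree: L1←L0 L2←L0 L3←L1 L4←L0
Dom∩ at merges:
  L2: preds {L0,L1}: {L0} ∩ {L0,L1} = {L0}; idom=L0
  L4: preds {L2,L3}: {L0,L2} ∩ {L0,L1,L3} = {L0}; idom=L0

DF derivation:
  L2←L0: walk · to L0
  L2←L1: walk L1 to L0
  L4←L2: walk L2 to L0
  L4←L3: walk L3→L1 to L0
  L0: DF=∅
  L1: DF={L2,L4}
  L2: DF={L4}
  L3: DF={L4}
  L4: DF=∅

φ for y: defs {L0,L1}
  DF⁺ = {L2,L4}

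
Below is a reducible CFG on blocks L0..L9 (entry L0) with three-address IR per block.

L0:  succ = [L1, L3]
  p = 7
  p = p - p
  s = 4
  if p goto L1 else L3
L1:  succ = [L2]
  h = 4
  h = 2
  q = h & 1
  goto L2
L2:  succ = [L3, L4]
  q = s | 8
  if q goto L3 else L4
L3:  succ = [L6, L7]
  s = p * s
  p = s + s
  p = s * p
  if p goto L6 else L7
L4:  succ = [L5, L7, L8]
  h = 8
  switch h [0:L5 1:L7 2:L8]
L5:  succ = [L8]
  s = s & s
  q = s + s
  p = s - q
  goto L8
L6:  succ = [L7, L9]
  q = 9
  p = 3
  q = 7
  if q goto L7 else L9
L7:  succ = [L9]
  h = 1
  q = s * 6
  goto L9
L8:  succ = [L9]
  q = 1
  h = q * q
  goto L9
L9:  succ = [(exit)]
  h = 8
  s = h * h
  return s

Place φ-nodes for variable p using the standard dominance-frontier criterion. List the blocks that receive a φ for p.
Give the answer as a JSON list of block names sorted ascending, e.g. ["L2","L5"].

Answer: ["L7", "L8", "L9"]

Analysis:
idom tree: L1←L0 L2←L1 L3←L0 L4←L2 L5←L4 L6←L3 L7←L0 L8←L4 L9←L0
Dom at joins:
  L3: preds {L0,L2}: {L0} ∩ {L0,L1,L2} = {L0}; idom=L0
  L7: preds {L3,L4,L6}: {L0,L3} ∩ {L0,L1,L2,L4} ∩ {L0,L3,L6} = {L0}; idom=L0
  L8: preds {L4,L5}: {L0,L1,L2,L4} ∩ {L0,L1,L2,L4,L5} = {L0,L1,L2,L4}; idom=L4
  L9: preds {L6,L7,L8}: {L0,L3,L6} ∩ {L0,L7} ∩ {L0,L1,L2,L4,L8} = {L0}; idom=L0

Frontier:
  L3←L0: walk · to L0
  L3←L2: walk L2→L1 to L0
  L7←L3: walk L3 to L0
  L7←L4: walk L4→L2→L1 to L0
  L7←L6: walk L6→L3 to L0
  L8←L4: walk · to L4
  L8←L5: walk L5 to L4
  L9←L6: walk L6→L3 to L0
  L9←L7: walk L7 to L0
  L9←L8: walk L8→L4→L2→L1 to L0
  L0 → ∅
  L1 → {L3,L7,L9}
  L2 → {L3,L7,L9}
  L3 → {L7,L9}
  L4 → {L7,L9}
  L5 → {L8}
  L6 → {L7,L9}
  L7 → {L9}
  L8 → {L9}
  L9 → ∅

φ for p: defs {L0,L3,L5,L6}
  DF⁺ = {L7,L8,L9}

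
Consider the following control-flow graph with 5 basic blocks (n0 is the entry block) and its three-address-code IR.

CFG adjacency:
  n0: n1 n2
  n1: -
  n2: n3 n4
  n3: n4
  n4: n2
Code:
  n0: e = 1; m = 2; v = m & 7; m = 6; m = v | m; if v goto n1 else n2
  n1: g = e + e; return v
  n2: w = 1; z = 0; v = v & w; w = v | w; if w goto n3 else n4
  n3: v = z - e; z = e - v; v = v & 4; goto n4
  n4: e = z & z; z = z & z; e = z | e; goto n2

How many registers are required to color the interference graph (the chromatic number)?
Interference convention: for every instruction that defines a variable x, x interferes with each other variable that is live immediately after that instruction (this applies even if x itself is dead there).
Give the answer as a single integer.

Answer: 4

Analysis:
def/use:
  n0: {e,m,v} / ∅
  n1: {g} / {e,v}
  n2: {v,w,z} / {v}
  n3: {v,z} / {e,z}
  n4: {e,z} / {z}

Backward fixpoint:
  n0: in=∅ out={e,v}
  n1: in={e,v} out=∅
  n2: in={e,v} out={e,v,z}
  n3: in={e,z} out={v,z}
  n4: in={v,z} out={e,v}

Conflict graph:
  e: {m,v,w,z}
  g: {v}
  m: {e,v}
  v: {e,g,m,w,z}
  w: {e,v,z}
  z: {e,v,w}

Colouring:
  lower bound: {e,v,w,z} mutually conflict ⇒ χ ≥ 4
  assign e→c1 g→c1 m→c2 v→c0 w→c2 z→c3 — no edge inside a register ⇒ χ ≤ 4
  χ = 4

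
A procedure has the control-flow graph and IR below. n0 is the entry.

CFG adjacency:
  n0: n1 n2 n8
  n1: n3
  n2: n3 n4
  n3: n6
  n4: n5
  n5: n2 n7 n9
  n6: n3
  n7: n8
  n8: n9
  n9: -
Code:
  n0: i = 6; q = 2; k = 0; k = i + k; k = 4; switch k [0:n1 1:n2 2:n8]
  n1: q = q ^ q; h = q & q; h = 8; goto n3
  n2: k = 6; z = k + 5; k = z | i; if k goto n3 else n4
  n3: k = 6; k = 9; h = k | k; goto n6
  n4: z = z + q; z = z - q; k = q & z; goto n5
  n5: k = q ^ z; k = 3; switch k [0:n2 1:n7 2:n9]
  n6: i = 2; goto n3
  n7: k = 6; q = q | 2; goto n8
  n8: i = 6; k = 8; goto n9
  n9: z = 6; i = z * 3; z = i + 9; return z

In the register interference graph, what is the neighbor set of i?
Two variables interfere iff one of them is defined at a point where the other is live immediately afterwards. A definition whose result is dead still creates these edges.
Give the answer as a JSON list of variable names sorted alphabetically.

Answer: ["k", "q", "z"]

Analysis:
Block summaries:
  n0: {i,k,q} / ∅
  n1: {h,q} / {q}
  n2: {k,z} / {i}
  n3: {h,k} / ∅
  n4: {k,z} / {q,z}
  n5: {k} / {q,z}
  n6: {i} / ∅
  n7: {k,q} / {q}
  n8: {i,k} / ∅
  n9: {i,z} / ∅

Liveness:
  n0: in=∅ out={i,q}
  n1: in={q} out=∅
  n2: in={i,q} out={i,q,z}
  n3: in=∅ out=∅
  n4: in={i,q,z} out={i,q,z}
  n5: in={i,q,z} out={i,q}
  n6: in=∅ out=∅
  n7: in={q} out=∅
  n8: in=∅ out=∅
  n9: in=∅ out=∅

Interference:
  h↔∅
  i↔{k,q,z}
  k↔{i,q,z}
  q↔{i,k,z}
  z↔{i,k,q}

N(i) = ["k", "q", "z"]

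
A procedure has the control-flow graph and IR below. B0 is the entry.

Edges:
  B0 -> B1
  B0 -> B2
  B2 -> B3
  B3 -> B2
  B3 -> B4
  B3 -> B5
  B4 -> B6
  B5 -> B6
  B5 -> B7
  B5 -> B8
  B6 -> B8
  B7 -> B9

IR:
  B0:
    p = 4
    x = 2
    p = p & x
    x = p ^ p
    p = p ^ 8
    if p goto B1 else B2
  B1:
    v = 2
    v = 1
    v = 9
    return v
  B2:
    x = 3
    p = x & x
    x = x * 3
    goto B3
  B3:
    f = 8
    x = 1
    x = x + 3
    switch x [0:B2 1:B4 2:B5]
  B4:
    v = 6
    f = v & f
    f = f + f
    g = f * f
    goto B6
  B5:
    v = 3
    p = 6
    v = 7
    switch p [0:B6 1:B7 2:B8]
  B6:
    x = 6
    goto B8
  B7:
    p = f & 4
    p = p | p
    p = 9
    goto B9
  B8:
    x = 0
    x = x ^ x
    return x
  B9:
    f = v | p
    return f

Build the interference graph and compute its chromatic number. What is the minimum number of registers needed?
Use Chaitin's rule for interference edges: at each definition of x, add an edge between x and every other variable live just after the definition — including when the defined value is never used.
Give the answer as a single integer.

Answer: 3

Derivation:
def/use:
  B0: {p,x} / ∅
  B1: {v} / ∅
  B2: {p,x} / ∅
  B3: {f,x} / ∅
  B4: {f,g,v} / {f}
  B5: {p,v} / ∅
  B6: {x} / ∅
  B7: {p} / {f}
  B8: {x} / ∅
  B9: {f} / {p,v}

Live sets:
  B0 li=∅ lo=∅
  B1 li=∅ lo=∅
  B2 li=∅ lo=∅
  B3 li=∅ lo={f}
  B4 li={f} lo=∅
  B5 li={f} lo={f,v}
  B6 li=∅ lo=∅
  B7 li={f,v} lo={p,v}
  B8 li=∅ lo=∅
  B9 li={p,v} lo=∅

Conflict graph:
  f: {p,v,x}
  g: ∅
  p: {f,v,x}
  v: {f,p}
  x: {f,p}

Colouring:
  lower bound: {f,p,v} mutually conflict ⇒ χ ≥ 3
  assign f→R0 g→R0 p→R1 v→R2 x→R2 — no edge inside a register ⇒ χ ≤ 3
  χ = 3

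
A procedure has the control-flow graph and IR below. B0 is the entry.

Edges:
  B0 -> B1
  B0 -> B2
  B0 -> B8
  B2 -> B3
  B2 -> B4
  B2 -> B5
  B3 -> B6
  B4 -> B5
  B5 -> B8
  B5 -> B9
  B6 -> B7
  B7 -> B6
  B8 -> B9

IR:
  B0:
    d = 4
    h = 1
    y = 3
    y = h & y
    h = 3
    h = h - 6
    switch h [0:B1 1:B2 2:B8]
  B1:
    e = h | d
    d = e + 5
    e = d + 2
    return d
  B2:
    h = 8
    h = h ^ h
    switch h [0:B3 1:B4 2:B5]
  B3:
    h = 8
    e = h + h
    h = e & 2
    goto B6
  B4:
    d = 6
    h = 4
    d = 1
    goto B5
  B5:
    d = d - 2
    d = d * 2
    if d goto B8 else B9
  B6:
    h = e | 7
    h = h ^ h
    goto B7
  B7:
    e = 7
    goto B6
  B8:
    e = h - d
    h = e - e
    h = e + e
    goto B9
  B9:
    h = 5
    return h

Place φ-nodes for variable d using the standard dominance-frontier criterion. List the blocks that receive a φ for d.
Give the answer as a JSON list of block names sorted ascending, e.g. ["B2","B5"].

Answer: ["B5", "B8", "B9"]

Derivation:
idom tree: B1←B0 B2←B0 B3←B2 B4←B2 B5←B2 B6←B3 B7←B6 B8←B0 B9←B0
Dom∩ at merges:
  B5: preds {B2,B4}: {B0,B2} ∩ {B0,B2,B4} = {B0,B2}; idom=B2
  B6: preds {B3,B7}: {B0,B2,B3} ∩ {B0,B2,B3,B6,B7} = {B0,B2,B3}; idom=B3
  B8: preds {B0,B5}: {B0} ∩ {B0,B2,B5} = {B0}; idom=B0
  B9: preds {B5,B8}: {B0,B2,B5} ∩ {B0,B8} = {B0}; idom=B0

DF derivation:
  join B5 pred B2: · stop@B2
  join B5 pred B4: B4 stop@B2
  join B6 pred B3: · stop@B3
  join B6 pred B7: B7→B6 stop@B3
  join B8 pred B0: · stop@B0
  join B8 pred B5: B5→B2 stop@B0
  join B9 pred B5: B5→B2 stop@B0
  join B9 pred B8: B8 stop@B0
  DF(B0)=∅
  DF(B1)=∅
  DF(B2)={B8,B9}
  DF(B3)=∅
  DF(B4)={B5}
  DF(B5)={B8,B9}
  DF(B6)={B6}
  DF(B7)={B6}
  DF(B8)={B9}
  DF(B9)=∅

φ for d: defs {B0,B1,B4,B5}
  DF⁺ = {B5,B8,B9}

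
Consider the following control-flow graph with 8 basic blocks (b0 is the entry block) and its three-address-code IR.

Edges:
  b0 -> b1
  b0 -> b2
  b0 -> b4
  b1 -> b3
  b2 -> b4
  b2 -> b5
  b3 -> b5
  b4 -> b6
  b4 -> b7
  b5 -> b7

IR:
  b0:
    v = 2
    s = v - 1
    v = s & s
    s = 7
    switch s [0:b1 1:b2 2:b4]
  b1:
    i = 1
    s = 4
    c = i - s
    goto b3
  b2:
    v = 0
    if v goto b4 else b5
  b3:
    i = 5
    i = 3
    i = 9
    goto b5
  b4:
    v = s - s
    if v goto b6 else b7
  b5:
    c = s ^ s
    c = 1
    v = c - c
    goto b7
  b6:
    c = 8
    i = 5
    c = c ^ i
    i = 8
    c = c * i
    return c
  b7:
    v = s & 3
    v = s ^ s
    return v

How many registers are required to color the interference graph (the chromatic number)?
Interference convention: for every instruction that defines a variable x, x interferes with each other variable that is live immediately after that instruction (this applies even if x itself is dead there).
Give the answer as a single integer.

Answer: 3

Derivation:
def/use:
  b0 def {s,v} use ∅
  b1 def {c,i,s} use ∅
  b2 def {v} use ∅
  b3 def {i} use ∅
  b4 def {v} use {s}
  b5 def {c,v} use {s}
  b6 def {c,i} use ∅
  b7 def {v} use {s}

Backward fixpoint:
  b0 li=∅ lo={s}
  b1 li=∅ lo={s}
  b2 li={s} lo={s}
  b3 li={s} lo={s}
  b4 li={s} lo={s}
  b5 li={s} lo={s}
  b6 li=∅ lo=∅
  b7 li={s} lo=∅

Interfere edges:
  c — {i,s}
  i — {c,s}
  s — {c,i,v}
  v — {s}

Chromatic number:
  lower bound: {c,i,s} mutually conflict ⇒ χ ≥ 3
  3-colouring: R0={s}  R1={c,v}  R2={i}
  χ = 3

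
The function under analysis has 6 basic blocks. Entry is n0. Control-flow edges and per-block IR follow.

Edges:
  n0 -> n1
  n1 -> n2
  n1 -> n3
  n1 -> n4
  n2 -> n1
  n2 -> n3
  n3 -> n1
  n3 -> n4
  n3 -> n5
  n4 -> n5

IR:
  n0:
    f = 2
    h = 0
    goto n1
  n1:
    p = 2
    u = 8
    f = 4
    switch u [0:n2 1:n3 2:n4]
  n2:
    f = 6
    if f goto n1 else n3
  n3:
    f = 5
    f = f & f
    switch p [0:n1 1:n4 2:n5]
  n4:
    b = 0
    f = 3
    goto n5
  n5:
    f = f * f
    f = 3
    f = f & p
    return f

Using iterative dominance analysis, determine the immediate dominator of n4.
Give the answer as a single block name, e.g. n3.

Answer: n1

Analysis:
idom tree: n1←n0 n2←n1 n3←n1 n4←n1 n5←n1
Dom∩ at merges:
  n1: preds {n0,n2,n3}: {n0} ∩ {n0,n1,n2} ∩ {n0,n1,n3} = {n0}; idom=n0
  n3: preds {n1,n2}: {n0,n1} ∩ {n0,n1,n2} = {n0,n1}; idom=n1
  n4: preds {n1,n3}: {n0,n1} ∩ {n0,n1,n3} = {n0,n1}; idom=n1
  n5: preds {n3,n4}: {n0,n1,n3} ∩ {n0,n1,n4} = {n0,n1}; idom=n1

idom(n4) = n1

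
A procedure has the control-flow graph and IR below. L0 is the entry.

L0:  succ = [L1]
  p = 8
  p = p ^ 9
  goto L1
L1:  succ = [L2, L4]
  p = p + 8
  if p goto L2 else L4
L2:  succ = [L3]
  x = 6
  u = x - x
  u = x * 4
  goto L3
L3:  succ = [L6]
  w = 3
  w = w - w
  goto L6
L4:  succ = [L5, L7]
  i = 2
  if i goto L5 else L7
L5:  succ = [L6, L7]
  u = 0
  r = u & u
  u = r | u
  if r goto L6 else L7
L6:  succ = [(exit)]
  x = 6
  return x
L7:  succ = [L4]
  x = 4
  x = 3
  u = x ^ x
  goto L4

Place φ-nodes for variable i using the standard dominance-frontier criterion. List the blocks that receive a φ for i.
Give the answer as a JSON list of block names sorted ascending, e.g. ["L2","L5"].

Answer: ["L4", "L6"]

Analysis:
idom tree: L1←L0 L2←L1 L3←L2 L4←L1 L5←L4 L6←L1 L7←L4
Dom at joins:
  L4: preds {L1,L7}: {L0,L1} ∩ {L0,L1,L4,L7} = {L0,L1}; idom=L1
  L6: preds {L3,L5}: {L0,L1,L2,L3} ∩ {L0,L1,L4,L5} = {L0,L1}; idom=L1
  L7: preds {L4,L5}: {L0,L1,L4} ∩ {L0,L1,L4,L5} = {L0,L1,L4}; idom=L4

DF walk-up:
  L4←L1: walk · to L1
  L4←L7: walk L7→L4 to L1
  L6←L3: walk L3→L2 to L1
  L6←L5: walk L5→L4 to L1
  L7←L4: walk · to L4
  L7←L5: walk L5 to L4
  L0: DF=∅
  L1: DF=∅
  L2: DF={L6}
  L3: DF={L6}
  L4: DF={L4,L6}
  L5: DF={L6,L7}
  L6: DF=∅
  L7: DF={L4}

φ for i: defs {L4}
  DF⁺ = {L4,L6}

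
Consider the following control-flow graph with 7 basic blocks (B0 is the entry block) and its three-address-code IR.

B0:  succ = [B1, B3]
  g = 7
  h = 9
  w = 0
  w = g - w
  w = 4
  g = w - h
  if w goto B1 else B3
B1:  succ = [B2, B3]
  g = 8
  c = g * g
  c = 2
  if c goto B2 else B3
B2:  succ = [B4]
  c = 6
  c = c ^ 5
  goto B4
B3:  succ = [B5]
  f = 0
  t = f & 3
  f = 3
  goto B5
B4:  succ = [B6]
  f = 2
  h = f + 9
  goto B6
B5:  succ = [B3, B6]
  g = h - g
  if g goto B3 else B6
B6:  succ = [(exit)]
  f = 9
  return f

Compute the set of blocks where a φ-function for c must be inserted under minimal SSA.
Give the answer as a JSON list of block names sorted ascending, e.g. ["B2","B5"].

Answer: ["B3", "B6"]

Analysis:
idom tree: B1←B0 B2←B1 B3←B0 B4←B2 B5←B3 B6←B0
Dom at joins:
  B3: preds {B0,B1,B5}: {B0} ∩ {B0,B1} ∩ {B0,B3,B5} = {B0}; idom=B0
  B6: preds {B4,B5}: {B0,B1,B2,B4} ∩ {B0,B3,B5} = {B0}; idom=B0

DF derivation:
  join B3 pred B0: · stop@B0
  join B3 pred B1: B1 stop@B0
  join B3 pred B5: B5→B3 stop@B0
  join B6 pred B4: B4→B2→B1 stop@B0
  join B6 pred B5: B5→B3 stop@B0
  B0 → ∅
  B1 → {B3,B6}
  B2 → {B6}
  B3 → {B3,B6}
  B4 → {B6}
  B5 → {B3,B6}
  B6 → ∅

φ for c: defs {B1,B2}
  DF⁺ = {B3,B6}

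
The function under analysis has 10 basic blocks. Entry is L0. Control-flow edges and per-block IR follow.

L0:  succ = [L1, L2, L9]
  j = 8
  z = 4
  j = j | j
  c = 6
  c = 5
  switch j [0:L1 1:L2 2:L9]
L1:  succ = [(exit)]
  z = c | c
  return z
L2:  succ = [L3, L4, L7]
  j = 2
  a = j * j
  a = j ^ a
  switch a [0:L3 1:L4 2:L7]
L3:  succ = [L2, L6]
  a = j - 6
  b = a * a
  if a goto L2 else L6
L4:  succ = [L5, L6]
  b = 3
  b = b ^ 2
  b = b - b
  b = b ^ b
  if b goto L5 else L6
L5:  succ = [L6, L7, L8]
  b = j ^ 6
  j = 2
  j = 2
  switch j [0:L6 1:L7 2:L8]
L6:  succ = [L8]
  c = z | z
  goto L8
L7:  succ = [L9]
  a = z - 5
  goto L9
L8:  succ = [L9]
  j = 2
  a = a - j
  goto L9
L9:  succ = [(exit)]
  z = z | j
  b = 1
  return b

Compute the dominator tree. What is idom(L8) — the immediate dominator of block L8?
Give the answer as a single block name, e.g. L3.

Answer: L2

Analysis:
idom tree: L1←L0 L2←L0 L3←L2 L4←L2 L5←L4 L6←L2 L7←L2 L8←L2 L9←L0
Dom∩ at merges:
  L2: preds {L0,L3}: {L0} ∩ {L0,L2,L3} = {L0}; idom=L0
  L6: preds {L3,L4,L5}: {L0,L2,L3} ∩ {L0,L2,L4} ∩ {L0,L2,L4,L5} = {L0,L2}; idom=L2
  L7: preds {L2,L5}: {L0,L2} ∩ {L0,L2,L4,L5} = {L0,L2}; idom=L2
  L8: preds {L5,L6}: {L0,L2,L4,L5} ∩ {L0,L2,L6} = {L0,L2}; idom=L2
  L9: preds {L0,L7,L8}: {L0} ∩ {L0,L2,L7} ∩ {L0,L2,L8} = {L0}; idom=L0

idom(L8) = L2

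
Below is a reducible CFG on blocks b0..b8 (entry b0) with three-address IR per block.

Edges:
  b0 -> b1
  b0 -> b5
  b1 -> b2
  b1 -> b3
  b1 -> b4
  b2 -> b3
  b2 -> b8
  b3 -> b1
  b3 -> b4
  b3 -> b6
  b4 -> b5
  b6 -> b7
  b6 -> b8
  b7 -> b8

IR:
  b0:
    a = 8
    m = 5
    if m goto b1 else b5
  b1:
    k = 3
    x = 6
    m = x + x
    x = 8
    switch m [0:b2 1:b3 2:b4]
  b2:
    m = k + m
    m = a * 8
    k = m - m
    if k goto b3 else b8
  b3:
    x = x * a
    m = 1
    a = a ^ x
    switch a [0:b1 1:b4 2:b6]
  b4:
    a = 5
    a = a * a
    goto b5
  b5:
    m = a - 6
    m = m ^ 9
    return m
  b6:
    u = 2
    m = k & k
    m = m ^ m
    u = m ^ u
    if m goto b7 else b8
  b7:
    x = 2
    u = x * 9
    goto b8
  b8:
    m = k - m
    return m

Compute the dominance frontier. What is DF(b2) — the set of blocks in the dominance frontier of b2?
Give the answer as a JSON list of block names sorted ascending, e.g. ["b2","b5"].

idom tree: b1←b0 b2←b1 b3←b1 b4←b1 b5←b0 b6←b3 b7←b6 b8←b1
Join-block Dom:
  b1: preds {b0,b3}: {b0} ∩ {b0,b1,b3} = {b0}; idom=b0
  b3: preds {b1,b2}: {b0,b1} ∩ {b0,b1,b2} = {b0,b1}; idom=b1
  b4: preds {b1,b3}: {b0,b1} ∩ {b0,b1,b3} = {b0,b1}; idom=b1
  b5: preds {b0,b4}: {b0} ∩ {b0,b1,b4} = {b0}; idom=b0
  b8: preds {b2,b6,b7}: {b0,b1,b2} ∩ {b0,b1,b3,b6} ∩ {b0,b1,b3,b6,b7} = {b0,b1}; idom=b1

DF derivation:
  join b1 pred b0: · stop@b0
  join b1 pred b3: b3→b1 stop@b0
  join b3 pred b1: · stop@b1
  join b3 pred b2: b2 stop@b1
  join b4 pred b1: · stop@b1
  join b4 pred b3: b3 stop@b1
  join b5 pred b0: · stop@b0
  join b5 pred b4: b4→b1 stop@b0
  join b8 pred b2: b2 stop@b1
  join b8 pred b6: b6→b3 stop@b1
  join b8 pred b7: b7→b6→b3 stop@b1
  b0 → ∅
  b1 → {b1,b5}
  b2 → {b3,b8}
  b3 → {b1,b4,b8}
  b4 → {b5}
  b5 → ∅
  b6 → {b8}
  b7 → {b8}
  b8 → ∅

DF(b2) = ["b3", "b8"]

Answer: ["b3", "b8"]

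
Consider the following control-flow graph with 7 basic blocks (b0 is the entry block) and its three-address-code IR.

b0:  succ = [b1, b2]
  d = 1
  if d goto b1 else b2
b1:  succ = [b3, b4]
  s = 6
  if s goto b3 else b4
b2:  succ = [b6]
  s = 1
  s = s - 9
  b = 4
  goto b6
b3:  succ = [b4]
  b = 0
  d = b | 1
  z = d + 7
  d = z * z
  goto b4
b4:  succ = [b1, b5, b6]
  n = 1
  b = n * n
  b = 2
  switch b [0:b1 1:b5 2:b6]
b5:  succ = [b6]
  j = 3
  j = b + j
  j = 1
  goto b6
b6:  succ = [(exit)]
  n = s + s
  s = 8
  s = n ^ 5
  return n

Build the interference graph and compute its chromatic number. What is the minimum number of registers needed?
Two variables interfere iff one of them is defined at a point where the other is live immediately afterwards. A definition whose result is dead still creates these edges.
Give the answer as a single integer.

def/use:
  b0: def={d} ue=∅
  b1: def={s} ue=∅
  b2: def={b,s} ue=∅
  b3: def={b,d,z} ue=∅
  b4: def={b,n} ue=∅
  b5: def={j} ue={b}
  b6: def={n,s} ue={s}

Backward fixpoint:
  b0 li=∅ lo=∅
  b1 li=∅ lo={s}
  b2 li=∅ lo={s}
  b3 li={s} lo={s}
  b4 li={s} lo={b,s}
  b5 li={b,s} lo={s}
  b6 li={s} lo=∅

Conflict graph:
  b: {j,s}
  d: {s}
  j: {b,s}
  n: {s}
  s: {b,d,j,n,z}
  z: {s}

Colouring:
  {b,j,s} pairwise interfere (3-clique) ⇒ χ ≥ 3
  3-colouring: R0={s}  R1={b,d,n,z}  R2={j}
  χ = 3

Answer: 3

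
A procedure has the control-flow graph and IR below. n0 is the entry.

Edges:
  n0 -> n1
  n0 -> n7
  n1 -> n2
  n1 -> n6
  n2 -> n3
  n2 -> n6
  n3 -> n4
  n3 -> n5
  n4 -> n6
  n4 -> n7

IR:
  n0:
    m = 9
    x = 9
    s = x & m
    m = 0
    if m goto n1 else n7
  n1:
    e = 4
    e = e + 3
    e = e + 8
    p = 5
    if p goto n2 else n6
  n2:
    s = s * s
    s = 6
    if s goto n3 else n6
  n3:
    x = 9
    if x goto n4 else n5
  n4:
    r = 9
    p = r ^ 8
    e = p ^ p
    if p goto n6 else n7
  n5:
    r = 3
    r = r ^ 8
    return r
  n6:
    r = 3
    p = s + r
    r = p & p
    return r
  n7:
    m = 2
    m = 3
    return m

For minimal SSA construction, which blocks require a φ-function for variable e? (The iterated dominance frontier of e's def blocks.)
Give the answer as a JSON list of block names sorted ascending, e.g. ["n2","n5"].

Answer: ["n6", "n7"]

Derivation:
idom tree: n1←n0 n2←n1 n3←n2 n4←n3 n5←n3 n6←n1 n7←n0
Dom∩ at merges:
  n6: preds {n1,n2,n4}: {n0,n1} ∩ {n0,n1,n2} ∩ {n0,n1,n2,n3,n4} = {n0,n1}; idom=n1
  n7: preds {n0,n4}: {n0} ∩ {n0,n1,n2,n3,n4} = {n0}; idom=n0

Frontier:
  n6←n1: walk · to n1
  n6←n2: walk n2 to n1
  n6←n4: walk n4→n3→n2 to n1
  n7←n0: walk · to n0
  n7←n4: walk n4→n3→n2→n1 to n0
  n0: DF=∅
  n1: DF={n7}
  n2: DF={n6,n7}
  n3: DF={n6,n7}
  n4: DF={n6,n7}
  n5: DF=∅
  n6: DF=∅
  n7: DF=∅

φ for e: defs {n1,n4}
  DF⁺ = {n6,n7}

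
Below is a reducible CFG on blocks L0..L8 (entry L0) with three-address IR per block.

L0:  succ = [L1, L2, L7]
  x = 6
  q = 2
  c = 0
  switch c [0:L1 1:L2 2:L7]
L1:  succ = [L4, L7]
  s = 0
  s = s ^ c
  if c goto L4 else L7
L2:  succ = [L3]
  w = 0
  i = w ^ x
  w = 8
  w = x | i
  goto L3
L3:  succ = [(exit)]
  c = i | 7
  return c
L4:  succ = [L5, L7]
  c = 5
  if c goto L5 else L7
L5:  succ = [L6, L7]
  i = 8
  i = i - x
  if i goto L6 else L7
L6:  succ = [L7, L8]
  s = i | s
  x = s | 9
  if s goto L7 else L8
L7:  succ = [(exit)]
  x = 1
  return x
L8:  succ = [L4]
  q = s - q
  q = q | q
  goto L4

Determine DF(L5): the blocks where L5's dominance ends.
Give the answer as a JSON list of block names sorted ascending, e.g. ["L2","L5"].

idom tree: L1←L0 L2←L0 L3←L2 L4←L1 L5←L4 L6←L5 L7←L0 L8←L6
Join-block Dom:
  L4: preds {L1,L8}: {L0,L1} ∩ {L0,L1,L4,L5,L6,L8} = {L0,L1}; idom=L1
  L7: preds {L0,L1,L4,L5,L6}: {L0} ∩ {L0,L1} ∩ {L0,L1,L4} ∩ {L0,L1,L4,L5} ∩ {L0,L1,L4,L5,L6} = {L0}; idom=L0

DF derivation:
  L4←L1: walk · to L1
  L4←L8: walk L8→L6→L5→L4 to L1
  L7←L0: walk · to L0
  L7←L1: walk L1 to L0
  L7←L4: walk L4→L1 to L0
  L7←L5: walk L5→L4→L1 to L0
  L7←L6: walk L6→L5→L4→L1 to L0
  L0: DF=∅
  L1: DF={L7}
  L2: DF=∅
  L3: DF=∅
  L4: DF={L4,L7}
  L5: DF={L4,L7}
  L6: DF={L4,L7}
  L7: DF=∅
  L8: DF={L4}

DF(L5) = ["L4", "L7"]

Answer: ["L4", "L7"]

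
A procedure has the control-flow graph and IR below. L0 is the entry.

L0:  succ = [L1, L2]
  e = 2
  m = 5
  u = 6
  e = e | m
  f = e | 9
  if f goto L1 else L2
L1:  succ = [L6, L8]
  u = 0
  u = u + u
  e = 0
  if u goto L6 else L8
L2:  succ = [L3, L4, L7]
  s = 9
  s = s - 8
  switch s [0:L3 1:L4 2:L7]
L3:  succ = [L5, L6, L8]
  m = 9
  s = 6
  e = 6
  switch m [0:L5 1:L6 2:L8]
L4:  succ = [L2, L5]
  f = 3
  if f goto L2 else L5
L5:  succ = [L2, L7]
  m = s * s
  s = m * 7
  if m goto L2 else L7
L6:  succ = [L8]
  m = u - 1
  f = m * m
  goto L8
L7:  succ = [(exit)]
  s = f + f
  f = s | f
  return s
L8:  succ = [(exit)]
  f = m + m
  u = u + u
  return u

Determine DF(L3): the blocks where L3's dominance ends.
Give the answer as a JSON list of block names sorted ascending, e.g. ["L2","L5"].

idom tree: L1←L0 L2←L0 L3←L2 L4←L2 L5←L2 L6←L0 L7←L2 L8←L0
Dom∩ at merges:
  L2: preds {L0,L4,L5}: {L0} ∩ {L0,L2,L4} ∩ {L0,L2,L5} = {L0}; idom=L0
  L5: preds {L3,L4}: {L0,L2,L3} ∩ {L0,L2,L4} = {L0,L2}; idom=L2
  L6: preds {L1,L3}: {L0,L1} ∩ {L0,L2,L3} = {L0}; idom=L0
  L7: preds {L2,L5}: {L0,L2} ∩ {L0,L2,L5} = {L0,L2}; idom=L2
  L8: preds {L1,L3,L6}: {L0,L1} ∩ {L0,L2,L3} ∩ {L0,L6} = {L0}; idom=L0

Frontier:
  L2←L0: walk · to L0
  L2←L4: walk L4→L2 to L0
  L2←L5: walk L5→L2 to L0
  L5←L3: walk L3 to L2
  L5←L4: walk L4 to L2
  L6←L1: walk L1 to L0
  L6←L3: walk L3→L2 to L0
  L7←L2: walk · to L2
  L7←L5: walk L5 to L2
  L8←L1: walk L1 to L0
  L8←L3: walk L3→L2 to L0
  L8←L6: walk L6 to L0
  DF(L0)=∅
  DF(L1)={L6,L8}
  DF(L2)={L2,L6,L8}
  DF(L3)={L5,L6,L8}
  DF(L4)={L2,L5}
  DF(L5)={L2,L7}
  DF(L6)={L8}
  DF(L7)=∅
  DF(L8)=∅

DF(L3) = ["L5", "L6", "L8"]

Answer: ["L5", "L6", "L8"]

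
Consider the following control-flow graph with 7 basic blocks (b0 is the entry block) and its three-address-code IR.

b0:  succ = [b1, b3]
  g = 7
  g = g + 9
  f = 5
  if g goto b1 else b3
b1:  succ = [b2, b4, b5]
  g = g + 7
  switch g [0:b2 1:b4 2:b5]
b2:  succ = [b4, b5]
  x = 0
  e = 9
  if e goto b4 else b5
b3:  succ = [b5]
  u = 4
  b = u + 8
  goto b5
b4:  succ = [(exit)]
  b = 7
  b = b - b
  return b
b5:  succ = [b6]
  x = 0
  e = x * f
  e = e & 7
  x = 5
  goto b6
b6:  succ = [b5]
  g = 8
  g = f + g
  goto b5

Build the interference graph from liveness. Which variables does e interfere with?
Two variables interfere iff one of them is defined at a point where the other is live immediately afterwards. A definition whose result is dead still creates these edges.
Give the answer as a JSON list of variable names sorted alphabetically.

Block summaries:
  b0 def {f,g} use ∅
  b1 def {g} use {g}
  b2 def {e,x} use ∅
  b3 def {b,u} use ∅
  b4 def {b} use ∅
  b5 def {e,x} use {f}
  b6 def {g} use {f}

Live sets:
  live b0: ∅→{f,g}
  live b1: {f,g}→{f}
  live b2: {f}→{f}
  live b3: {f}→{f}
  live b4: ∅→∅
  live b5: {f}→{f}
  live b6: {f}→{f}

Interfere edges:
  b — {f}
  e — {f}
  f — {b,e,g,u,x}
  g — {f}
  u — {f}
  x — {f}

N(e) = ["f"]

Answer: ["f"]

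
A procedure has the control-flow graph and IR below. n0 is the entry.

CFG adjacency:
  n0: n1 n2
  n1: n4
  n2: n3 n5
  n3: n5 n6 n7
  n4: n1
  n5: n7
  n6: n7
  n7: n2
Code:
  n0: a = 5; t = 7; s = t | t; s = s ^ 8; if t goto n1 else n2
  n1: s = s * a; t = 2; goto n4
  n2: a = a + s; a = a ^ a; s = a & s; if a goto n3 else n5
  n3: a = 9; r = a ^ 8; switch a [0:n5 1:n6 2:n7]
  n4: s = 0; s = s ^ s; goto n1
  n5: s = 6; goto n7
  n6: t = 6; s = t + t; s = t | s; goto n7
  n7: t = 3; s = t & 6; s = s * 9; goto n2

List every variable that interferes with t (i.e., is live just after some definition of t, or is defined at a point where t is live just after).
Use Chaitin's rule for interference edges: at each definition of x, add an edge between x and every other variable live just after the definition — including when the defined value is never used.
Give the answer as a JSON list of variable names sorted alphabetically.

def/use:
  n0 def {a,s,t} use ∅
  n1 def {s,t} use {a,s}
  n2 def {a,s} use {a,s}
  n3 def {a,r} use ∅
  n4 def {s} use ∅
  n5 def {s} use ∅
  n6 def {s,t} use ∅
  n7 def {s,t} use ∅

Backward fixpoint:
  live n0: ∅→{a,s}
  live n1: {a,s}→{a}
  live n2: {a,s}→{a}
  live n3: ∅→{a}
  live n4: {a}→{a,s}
  live n5: {a}→{a}
  live n6: {a}→{a}
  live n7: {a}→{a,s}

Conflict graph:
  a: {r,s,t}
  r: {a}
  s: {a,t}
  t: {a,s}

N(t) = ["a", "s"]

Answer: ["a", "s"]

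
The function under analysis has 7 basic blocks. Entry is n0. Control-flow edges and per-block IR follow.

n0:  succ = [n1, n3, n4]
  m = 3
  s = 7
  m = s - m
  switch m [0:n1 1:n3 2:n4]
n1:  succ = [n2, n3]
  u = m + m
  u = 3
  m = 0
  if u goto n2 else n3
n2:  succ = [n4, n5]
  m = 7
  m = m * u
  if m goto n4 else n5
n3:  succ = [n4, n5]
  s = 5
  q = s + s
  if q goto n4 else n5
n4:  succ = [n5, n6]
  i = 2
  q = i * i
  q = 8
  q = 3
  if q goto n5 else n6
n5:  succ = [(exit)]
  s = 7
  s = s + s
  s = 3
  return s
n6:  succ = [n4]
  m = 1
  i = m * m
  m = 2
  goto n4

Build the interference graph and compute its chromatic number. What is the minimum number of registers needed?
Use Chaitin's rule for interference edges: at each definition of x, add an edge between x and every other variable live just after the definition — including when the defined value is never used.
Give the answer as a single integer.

Per-block:
  n0 def {m,s} use ∅
  n1 def {m,u} use {m}
  n2 def {m} use {u}
  n3 def {q,s} use ∅
  n4 def {i,q} use ∅
  n5 def {s} use ∅
  n6 def {i,m} use ∅

Liveness:
  n0: in=∅ out={m}
  n1: in={m} out={u}
  n2: in={u} out=∅
  n3: in=∅ out=∅
  n4: in=∅ out=∅
  n5: in=∅ out=∅
  n6: in=∅ out=∅

Interference:
  i — ∅
  m — {s,u}
  q — ∅
  s — {m}
  u — {m}

Registers:
  {m,s} pairwise interfere (2-clique) ⇒ χ ≥ 2
  2-colouring: c0={i,m,q}  c1={s,u}
  χ = 2

Answer: 2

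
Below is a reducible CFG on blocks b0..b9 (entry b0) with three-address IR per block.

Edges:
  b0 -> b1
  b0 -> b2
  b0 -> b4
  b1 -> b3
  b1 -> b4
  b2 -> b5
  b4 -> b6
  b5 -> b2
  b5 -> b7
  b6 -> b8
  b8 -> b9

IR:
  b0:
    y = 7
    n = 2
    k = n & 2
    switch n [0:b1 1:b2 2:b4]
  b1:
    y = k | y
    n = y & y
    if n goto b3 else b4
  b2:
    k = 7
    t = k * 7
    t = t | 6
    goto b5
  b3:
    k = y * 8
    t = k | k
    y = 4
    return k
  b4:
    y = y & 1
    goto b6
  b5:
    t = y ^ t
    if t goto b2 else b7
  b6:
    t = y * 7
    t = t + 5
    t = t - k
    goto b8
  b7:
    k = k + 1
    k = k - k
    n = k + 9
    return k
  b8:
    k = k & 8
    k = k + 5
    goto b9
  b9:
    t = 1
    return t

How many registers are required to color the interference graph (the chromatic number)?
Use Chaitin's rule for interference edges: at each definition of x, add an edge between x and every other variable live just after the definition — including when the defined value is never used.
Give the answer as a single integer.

Answer: 3

Derivation:
Per-block:
  b0: def={k,n,y} ue=∅
  b1: def={n,y} ue={k,y}
  b2: def={k,t} ue=∅
  b3: def={k,t,y} ue={y}
  b4: def={y} ue={y}
  b5: def={t} ue={t,y}
  b6: def={t} ue={k,y}
  b7: def={k,n} ue={k}
  b8: def={k} ue={k}
  b9: def={t} ue=∅

Live sets:
  b0 li=∅ lo={k,y}
  b1 li={k,y} lo={k,y}
  b2 li={y} lo={k,t,y}
  b3 li={y} lo=∅
  b4 li={k,y} lo={k,y}
  b5 li={k,t,y} lo={k,y}
  b6 li={k,y} lo={k}
  b7 li={k} lo=∅
  b8 li={k} lo=∅
  b9 li=∅ lo=∅

Interference:
  k↔{n,t,y}
  n↔{k,y}
  t↔{k,y}
  y↔{k,n,t}

Colouring:
  {k,n,y} pairwise interfere (3-clique) ⇒ χ ≥ 3
  3-colouring: R0={k}  R1={y}  R2={n,t}
  χ = 3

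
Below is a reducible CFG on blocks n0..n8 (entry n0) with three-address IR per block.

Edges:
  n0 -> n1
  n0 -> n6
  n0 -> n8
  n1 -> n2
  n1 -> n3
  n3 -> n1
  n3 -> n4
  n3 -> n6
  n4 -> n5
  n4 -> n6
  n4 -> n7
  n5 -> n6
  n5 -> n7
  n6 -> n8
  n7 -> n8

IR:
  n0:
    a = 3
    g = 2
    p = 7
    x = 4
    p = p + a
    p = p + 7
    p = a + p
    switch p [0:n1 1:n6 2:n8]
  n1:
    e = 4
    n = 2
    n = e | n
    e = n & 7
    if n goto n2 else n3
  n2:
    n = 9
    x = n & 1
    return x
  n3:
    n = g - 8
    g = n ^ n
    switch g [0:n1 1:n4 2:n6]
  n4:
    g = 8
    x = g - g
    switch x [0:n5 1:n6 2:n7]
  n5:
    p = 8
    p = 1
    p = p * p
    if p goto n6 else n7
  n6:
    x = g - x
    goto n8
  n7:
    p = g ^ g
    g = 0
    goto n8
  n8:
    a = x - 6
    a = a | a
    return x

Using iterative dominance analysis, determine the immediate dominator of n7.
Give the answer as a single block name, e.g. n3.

idom tree: n1←n0 n2←n1 n3←n1 n4←n3 n5←n4 n6←n0 n7←n4 n8←n0
Dom at joins:
  n1: preds {n0,n3}: {n0} ∩ {n0,n1,n3} = {n0}; idom=n0
  n6: preds {n0,n3,n4,n5}: {n0} ∩ {n0,n1,n3} ∩ {n0,n1,n3,n4} ∩ {n0,n1,n3,n4,n5} = {n0}; idom=n0
  n7: preds {n4,n5}: {n0,n1,n3,n4} ∩ {n0,n1,n3,n4,n5} = {n0,n1,n3,n4}; idom=n4
  n8: preds {n0,n6,n7}: {n0} ∩ {n0,n6} ∩ {n0,n1,n3,n4,n7} = {n0}; idom=n0

idom(n7) = n4

Answer: n4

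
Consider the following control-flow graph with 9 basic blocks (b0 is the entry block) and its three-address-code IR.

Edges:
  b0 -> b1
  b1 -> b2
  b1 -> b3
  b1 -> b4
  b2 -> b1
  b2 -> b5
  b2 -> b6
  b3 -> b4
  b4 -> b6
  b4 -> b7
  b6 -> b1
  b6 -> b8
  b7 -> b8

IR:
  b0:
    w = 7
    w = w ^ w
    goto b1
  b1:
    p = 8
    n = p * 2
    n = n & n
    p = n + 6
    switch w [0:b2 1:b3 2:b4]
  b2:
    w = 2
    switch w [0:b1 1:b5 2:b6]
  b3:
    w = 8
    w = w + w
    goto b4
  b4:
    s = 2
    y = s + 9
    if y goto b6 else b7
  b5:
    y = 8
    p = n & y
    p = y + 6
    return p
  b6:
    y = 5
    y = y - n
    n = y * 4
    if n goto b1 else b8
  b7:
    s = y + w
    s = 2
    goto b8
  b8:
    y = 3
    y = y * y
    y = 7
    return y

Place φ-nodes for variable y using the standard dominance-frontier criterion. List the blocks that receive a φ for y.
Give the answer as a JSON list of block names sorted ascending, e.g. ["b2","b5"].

idom tree: b1←b0 b2←b1 b3←b1 b4←b1 b5←b2 b6←b1 b7←b4 b8←b1
Dom at joins:
  b1: preds {b0,b2,b6}: {b0} ∩ {b0,b1,b2} ∩ {b0,b1,b6} = {b0}; idom=b0
  b4: preds {b1,b3}: {b0,b1} ∩ {b0,b1,b3} = {b0,b1}; idom=b1
  b6: preds {b2,b4}: {b0,b1,b2} ∩ {b0,b1,b4} = {b0,b1}; idom=b1
  b8: preds {b6,b7}: {b0,b1,b6} ∩ {b0,b1,b4,b7} = {b0,b1}; idom=b1

Frontier:
  b1←b0: walk · to b0
  b1←b2: walk b2→b1 to b0
  b1←b6: walk b6→b1 to b0
  b4←b1: walk · to b1
  b4←b3: walk b3 to b1
  b6←b2: walk b2 to b1
  b6←b4: walk b4 to b1
  b8←b6: walk b6 to b1
  b8←b7: walk b7→b4 to b1
  DF(b0)=∅
  DF(b1)={b1}
  DF(b2)={b1,b6}
  DF(b3)={b4}
  DF(b4)={b6,b8}
  DF(b5)=∅
  DF(b6)={b1,b8}
  DF(b7)={b8}
  DF(b8)=∅

φ for y: defs {b4,b5,b6,b8}
  DF⁺ = {b1,b6,b8}

Answer: ["b1", "b6", "b8"]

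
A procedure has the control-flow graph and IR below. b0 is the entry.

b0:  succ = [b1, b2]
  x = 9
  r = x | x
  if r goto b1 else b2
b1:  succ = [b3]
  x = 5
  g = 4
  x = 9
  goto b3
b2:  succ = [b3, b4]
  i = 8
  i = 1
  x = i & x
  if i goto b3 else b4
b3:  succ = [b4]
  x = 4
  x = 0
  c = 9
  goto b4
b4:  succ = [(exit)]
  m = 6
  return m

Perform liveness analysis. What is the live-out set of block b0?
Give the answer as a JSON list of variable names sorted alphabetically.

Answer: ["x"]

Derivation:
def/use:
  b0 def {r,x} use ∅
  b1 def {g,x} use ∅
  b2 def {i,x} use {x}
  b3 def {c,x} use ∅
  b4 def {m} use ∅

Liveness:
  live b0: ∅→{x}
  live b1: ∅→∅
  live b2: {x}→∅
  live b3: ∅→∅
  live b4: ∅→∅

live-out(b0) = ["x"]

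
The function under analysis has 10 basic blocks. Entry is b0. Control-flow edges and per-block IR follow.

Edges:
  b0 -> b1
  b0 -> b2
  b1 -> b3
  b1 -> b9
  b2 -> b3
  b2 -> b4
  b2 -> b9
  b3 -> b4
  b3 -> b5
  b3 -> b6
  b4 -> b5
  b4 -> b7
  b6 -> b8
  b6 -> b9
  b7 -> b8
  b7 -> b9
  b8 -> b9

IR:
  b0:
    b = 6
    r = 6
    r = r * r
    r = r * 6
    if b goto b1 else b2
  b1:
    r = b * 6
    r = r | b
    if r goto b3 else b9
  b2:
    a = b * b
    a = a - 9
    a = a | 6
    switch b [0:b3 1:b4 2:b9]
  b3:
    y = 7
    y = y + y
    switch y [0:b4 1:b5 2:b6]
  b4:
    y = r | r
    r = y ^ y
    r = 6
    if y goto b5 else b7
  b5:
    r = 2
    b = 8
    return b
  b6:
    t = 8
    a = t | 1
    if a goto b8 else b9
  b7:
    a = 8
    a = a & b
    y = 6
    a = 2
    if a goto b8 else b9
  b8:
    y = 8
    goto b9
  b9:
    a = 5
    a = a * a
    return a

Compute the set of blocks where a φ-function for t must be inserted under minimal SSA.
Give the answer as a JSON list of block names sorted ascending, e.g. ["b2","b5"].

idom tree: b1←b0 b2←b0 b3←b0 b4←b0 b5←b0 b6←b3 b7←b4 b8←b0 b9←b0
Dom at joins:
  b3: preds {b1,b2}: {b0,b1} ∩ {b0,b2} = {b0}; idom=b0
  b4: preds {b2,b3}: {b0,b2} ∩ {b0,b3} = {b0}; idom=b0
  b5: preds {b3,b4}: {b0,b3} ∩ {b0,b4} = {b0}; idom=b0
  b8: preds {b6,b7}: {b0,b3,b6} ∩ {b0,b4,b7} = {b0}; idom=b0
  b9: preds {b1,b2,b6,b7,b8}: {b0,b1} ∩ {b0,b2} ∩ {b0,b3,b6} ∩ {b0,b4,b7} ∩ {b0,b8} = {b0}; idom=b0

Frontier:
  join b3 pred b1: b1 stop@b0
  join b3 pred b2: b2 stop@b0
  join b4 pred b2: b2 stop@b0
  join b4 pred b3: b3 stop@b0
  join b5 pred b3: b3 stop@b0
  join b5 pred b4: b4 stop@b0
  join b8 pred b6: b6→b3 stop@b0
  join b8 pred b7: b7→b4 stop@b0
  join b9 pred b1: b1 stop@b0
  join b9 pred b2: b2 stop@b0
  join b9 pred b6: b6→b3 stop@b0
  join b9 pred b7: b7→b4 stop@b0
  join b9 pred b8: b8 stop@b0
  DF(b0)=∅
  DF(b1)={b3,b9}
  DF(b2)={b3,b4,b9}
  DF(b3)={b4,b5,b8,b9}
  DF(b4)={b5,b8,b9}
  DF(b5)=∅
  DF(b6)={b8,b9}
  DF(b7)={b8,b9}
  DF(b8)={b9}
  DF(b9)=∅

φ for t: defs {b6}
  DF⁺ = {b8,b9}

Answer: ["b8", "b9"]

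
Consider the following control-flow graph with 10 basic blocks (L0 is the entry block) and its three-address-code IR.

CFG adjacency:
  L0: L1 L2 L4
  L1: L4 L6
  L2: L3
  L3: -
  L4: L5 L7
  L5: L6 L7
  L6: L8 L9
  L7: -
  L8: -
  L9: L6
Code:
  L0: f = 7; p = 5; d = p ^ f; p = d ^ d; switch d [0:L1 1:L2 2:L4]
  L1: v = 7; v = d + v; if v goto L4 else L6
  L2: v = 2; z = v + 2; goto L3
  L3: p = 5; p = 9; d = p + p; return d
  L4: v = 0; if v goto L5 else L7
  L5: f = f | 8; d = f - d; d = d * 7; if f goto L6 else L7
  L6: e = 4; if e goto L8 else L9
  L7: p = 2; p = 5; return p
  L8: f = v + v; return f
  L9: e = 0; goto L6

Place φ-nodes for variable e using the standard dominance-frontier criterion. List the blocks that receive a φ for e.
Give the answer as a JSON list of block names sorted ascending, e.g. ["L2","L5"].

Answer: ["L6"]

Analysis:
idom tree: L1←L0 L2←L0 L3←L2 L4←L0 L5←L4 L6←L0 L7←L4 L8←L6 L9←L6
Dom at joins:
  L4: preds {L0,L1}: {L0} ∩ {L0,L1} = {L0}; idom=L0
  L6: preds {L1,L5,L9}: {L0,L1} ∩ {L0,L4,L5} ∩ {L0,L6,L9} = {L0}; idom=L0
  L7: preds {L4,L5}: {L0,L4} ∩ {L0,L4,L5} = {L0,L4}; idom=L4

DF walk-up:
  join L4 pred L0: · stop@L0
  join L4 pred L1: L1 stop@L0
  join L6 pred L1: L1 stop@L0
  join L6 pred L5: L5→L4 stop@L0
  join L6 pred L9: L9→L6 stop@L0
  join L7 pred L4: · stop@L4
  join L7 pred L5: L5 stop@L4
  DF(L0)=∅
  DF(L1)={L4,L6}
  DF(L2)=∅
  DF(L3)=∅
  DF(L4)={L6}
  DF(L5)={L6,L7}
  DF(L6)={L6}
  DF(L7)=∅
  DF(L8)=∅
  DF(L9)={L6}

φ for e: defs {L6,L9}
  DF⁺ = {L6}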